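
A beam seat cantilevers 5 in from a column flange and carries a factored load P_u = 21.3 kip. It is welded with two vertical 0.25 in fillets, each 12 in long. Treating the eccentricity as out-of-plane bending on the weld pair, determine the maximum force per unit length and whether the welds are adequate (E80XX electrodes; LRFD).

E80XX → F_EXX = 80 ksi.
L_w = 2 × 12 = 24 in; section modulus (unit throat) S = 2 × L²/6 = 48 in².
Direct shear f_v = P/L_w = 21.3/24 = 0.8875 kip/in.
Moment M = P × e = 21.3 × 5 = 106.5 kip·in; bending f_b = M/S = 2.219 kip/in.
f_max = √(f_v² + f_b²) = √(0.8875² + 2.219²) = 2.39 kip/in.
φr_n = 0.75 × 0.6 × 80 × (0.707 × 0.25) = 6.363 kip/in → adequate.

f_max ≈ 2.39 kip/in; adequate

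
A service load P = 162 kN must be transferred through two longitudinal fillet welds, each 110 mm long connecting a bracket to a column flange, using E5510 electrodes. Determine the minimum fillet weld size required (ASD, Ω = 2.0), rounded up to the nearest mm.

w = 7 mm

E55XX → F_EXX = 550 MPa.
Total weld length L = 220 mm.
Required throat t_e = P × Ω / (0.6 F_EXX × L) = 162 × 2.0 / (0.6 × 550 × 220 × 10⁻³) = 4.463 mm.
Required leg w = t_e / 0.707 = 6.312 mm → use 7 mm.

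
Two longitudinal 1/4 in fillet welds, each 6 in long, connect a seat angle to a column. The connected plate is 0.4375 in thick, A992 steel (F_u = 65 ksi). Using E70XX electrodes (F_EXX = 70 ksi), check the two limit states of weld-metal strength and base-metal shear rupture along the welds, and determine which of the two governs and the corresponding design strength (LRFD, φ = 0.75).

t_e = 0.707 × 0.25 = 0.1767 in; L = 12 in.
Weld metal: φR_n = 0.75 × 0.6 × 70 × 0.1767 × 12 = 66.81 kip.
Base metal (shear rupture): φR_n = 0.75 × 0.6 × 65 × 0.4375 × 12 = 153.6 kip.
Governing: weld metal.

φR_n ≈ 66.8 kip (weld metal governs)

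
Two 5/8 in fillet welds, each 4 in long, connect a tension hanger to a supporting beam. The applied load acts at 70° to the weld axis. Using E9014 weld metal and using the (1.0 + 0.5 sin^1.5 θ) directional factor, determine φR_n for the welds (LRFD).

φR_n ≈ 208 kips

E90XX → F_EXX = 90 ksi.
t_e = 0.707 × 0.625 = 0.4419 in; A_we = 0.4419 × 8 = 3.535 in².
Directional factor: 1.0 + 0.5 sin^1.5(70°) = 1.455.
F_nw = 0.6 × 90 × 1.455 = 78.59 ksi.
φR_n = 0.75 × 78.59 × 3.535 = 208.4 kips.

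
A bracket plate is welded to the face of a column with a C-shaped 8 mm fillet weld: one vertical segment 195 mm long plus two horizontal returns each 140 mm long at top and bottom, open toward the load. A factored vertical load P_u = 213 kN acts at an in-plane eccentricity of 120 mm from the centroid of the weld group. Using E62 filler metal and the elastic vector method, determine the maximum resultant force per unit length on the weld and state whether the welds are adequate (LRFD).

E62XX → F_EXX = 620 MPa.
Total weld length L_w = 475 mm. Treat welds as unit-width lines.
Centroid: x̄ = 2×140×70 / 475 = 41.26 mm from the vertical weld.
Polar moment about centroid: J = I_x + I_y = [195³/12 + 2×140×97.5²] + [195×41.26² + 2(140³/12 + 140×28.74²)] = 4300000 mm³.
Direct shear f_v = P/L_w = 213×10³ / 475 = 448.4 N/mm (vertical).
Torsion M = P·e = 213×10³ × 120 = 25560000 N·mm.
Critical point at (x, y) = (98.74, 97.5) from centroid. f_tx = M·y/J = 579.5 N/mm; f_ty = M·x/J = 586.9 N/mm.
Resultant f_max = √[f_tx² + (f_v + f_ty)²] = √[579.5² + (448.4 + 586.9)²] = 1186 N/mm.
Capacity per unit length: φr_n = 0.75 × 0.6 × 620 × (0.707 × 8) = 1578 N/mm.
1186 ≤ 1578 → adequate.

f_max ≈ 1190 N/mm; adequate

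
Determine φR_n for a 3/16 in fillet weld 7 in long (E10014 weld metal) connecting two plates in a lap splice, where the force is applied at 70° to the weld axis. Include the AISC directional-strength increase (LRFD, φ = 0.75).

φR_n ≈ 60.8 kip

E100XX → F_EXX = 100 ksi.
t_e = 0.707 × 0.1875 = 0.1326 in; A_we = 0.1326 × 7 = 0.9279 in².
Directional factor: 1.0 + 0.5 sin^1.5(70°) = 1.455.
F_nw = 0.6 × 100 × 1.455 = 87.33 ksi.
φR_n = 0.75 × 87.33 × 0.9279 = 60.78 kip.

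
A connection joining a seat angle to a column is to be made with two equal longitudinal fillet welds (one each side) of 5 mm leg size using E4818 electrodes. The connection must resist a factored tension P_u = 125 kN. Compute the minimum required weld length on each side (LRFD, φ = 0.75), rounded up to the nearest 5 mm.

L = 85 mm on each side

E48XX → F_EXX = 480 MPa.
Throat t_e = 0.707 × 5 = 3.535 mm.
φr_n = 0.75 × 0.6 × 480 × 3.535 × 10⁻³ = 0.7636 kN/mm.
L_req = P_u / φr_n = 125 / 0.7636 = 163.7 mm total.
Per side: 163.7 / 2 = 81.85 mm.
Round up → use L = 85 mm on each side.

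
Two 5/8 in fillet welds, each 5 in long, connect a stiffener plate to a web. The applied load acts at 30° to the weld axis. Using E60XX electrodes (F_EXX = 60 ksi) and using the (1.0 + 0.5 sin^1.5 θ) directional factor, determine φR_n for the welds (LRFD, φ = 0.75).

t_e = 0.707 × 0.625 = 0.4419 in; A_we = 0.4419 × 10 = 4.419 in².
Directional factor: 1.0 + 0.5 sin^1.5(30°) = 1.177.
F_nw = 0.6 × 60 × 1.177 = 42.36 ksi.
φR_n = 0.75 × 42.36 × 4.419 = 140.4 kip.

φR_n ≈ 140 kip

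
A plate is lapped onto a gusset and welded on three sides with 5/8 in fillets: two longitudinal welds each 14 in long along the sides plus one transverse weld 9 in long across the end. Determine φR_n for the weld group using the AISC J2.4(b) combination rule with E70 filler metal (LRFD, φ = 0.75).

E70XX → F_EXX = 70 ksi.
t_e = 0.707 × 0.625 = 0.4419 in.
R_nwl = 0.6 × 70 × 0.4419 × 28 = 519.6 kips (longitudinal, 2 welds).
R_nwt = 0.6 × 70 × 0.4419 × 9 = 167 kips (transverse, base value).
(i) R_nwl + R_nwt = 686.7 kips; (ii) 0.85 R_nwl + 1.5 R_nwt = 692.2 kips.
R_n = max = 692.2 kips [governs: (ii)]; φR_n = 519.2 kips.

φR_n ≈ 519 kips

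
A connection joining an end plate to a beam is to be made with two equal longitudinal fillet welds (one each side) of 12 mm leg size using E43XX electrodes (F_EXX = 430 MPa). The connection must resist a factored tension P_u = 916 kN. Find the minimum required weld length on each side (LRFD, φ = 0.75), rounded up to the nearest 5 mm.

Throat t_e = 0.707 × 12 = 8.484 mm.
φr_n = 0.75 × 0.6 × 430 × 8.484 × 10⁻³ = 1.642 kN/mm.
L_req = P_u / φr_n = 916 / 1.642 = 558 mm total.
Per side: 558 / 2 = 279 mm.
Round up → use L = 280 mm on each side.

L = 280 mm on each side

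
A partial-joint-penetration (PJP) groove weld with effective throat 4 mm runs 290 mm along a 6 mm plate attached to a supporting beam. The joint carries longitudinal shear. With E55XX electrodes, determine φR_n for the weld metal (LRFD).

E55XX → F_EXX = 550 MPa.
Effective throat (given) t_e = 4 mm.
A_we = 4 × 290 = 1160 mm².
F_nw = 0.6 F_EXX = 330 MPa.
φR_n = 0.75 × 330 × 1160 × 10⁻³ = 287.1 kN.

φR_n ≈ 287 kN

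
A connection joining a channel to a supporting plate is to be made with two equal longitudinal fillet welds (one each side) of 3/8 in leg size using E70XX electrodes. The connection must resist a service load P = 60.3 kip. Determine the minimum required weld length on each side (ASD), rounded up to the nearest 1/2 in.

E70XX → F_EXX = 70 ksi.
Throat t_e = 0.707 × 0.375 = 0.2651 in.
r_n/Ω = (0.6 × 70 × 0.2651) / 2.0 = 5.568 kip/in.
L_req = P / (r_n/Ω) = 60.3 / 5.568 = 10.83 in total.
Per side: 10.83 / 2 = 5.415 in.
Round up → use L = 5.5 in on each side.

L = 5.5 in on each side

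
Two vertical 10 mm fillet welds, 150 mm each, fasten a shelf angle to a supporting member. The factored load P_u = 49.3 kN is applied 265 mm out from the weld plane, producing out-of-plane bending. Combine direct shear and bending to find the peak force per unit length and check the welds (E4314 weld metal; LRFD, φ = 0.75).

f_max ≈ 1750 N/mm; NOT adequate

E43XX → F_EXX = 430 MPa.
L_w = 2 × 150 = 300 mm; section modulus (unit throat) S = 2 × L²/6 = 7500 mm².
Direct shear f_v = P/L_w = 49.3×10³/300 = 164.3 N/mm.
Moment M = P × e = 49.3×10³ × 265 = 13064000 N·mm; bending f_b = M/S = 1742 N/mm.
f_max = √(f_v² + f_b²) = √(164.3² + 1742²) = 1750 N/mm.
φr_n = 0.75 × 0.6 × 430 × (0.707 × 10) = 1368 N/mm → NOT adequate.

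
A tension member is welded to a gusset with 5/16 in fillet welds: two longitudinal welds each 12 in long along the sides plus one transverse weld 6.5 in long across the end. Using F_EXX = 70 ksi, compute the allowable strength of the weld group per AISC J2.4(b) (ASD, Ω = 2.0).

R_n/Ω ≈ 142 kips

t_e = 0.707 × 0.3125 = 0.2209 in.
R_nwl = 0.6 × 70 × 0.2209 × 24 = 222.7 kips (longitudinal, 2 welds).
R_nwt = 0.6 × 70 × 0.2209 × 6.5 = 60.32 kips (transverse, base value).
(i) R_nwl + R_nwt = 283 kips; (ii) 0.85 R_nwl + 1.5 R_nwt = 279.8 kips.
R_n = max = 283 kips [governs: (i)]; R_n/Ω = 141.5 kips.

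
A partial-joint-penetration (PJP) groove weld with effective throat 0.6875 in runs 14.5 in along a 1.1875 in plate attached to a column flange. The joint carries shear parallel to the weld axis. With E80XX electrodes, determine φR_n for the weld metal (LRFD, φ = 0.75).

φR_n ≈ 359 kip

E80XX → F_EXX = 80 ksi.
Effective throat (given) t_e = 0.6875 in.
A_we = 0.6875 × 14.5 = 9.969 in².
F_nw = 0.6 F_EXX = 48 ksi.
φR_n = 0.75 × 48 × 9.969 = 358.9 kip.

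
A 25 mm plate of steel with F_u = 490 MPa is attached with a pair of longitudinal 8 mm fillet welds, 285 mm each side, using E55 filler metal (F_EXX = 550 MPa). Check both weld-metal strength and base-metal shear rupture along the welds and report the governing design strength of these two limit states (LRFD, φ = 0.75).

t_e = 0.707 × 8 = 5.656 mm; L = 570 mm.
Weld metal: φR_n = 0.75 × 0.6 × 550 × 5.656 × 570 × 10⁻³ = 797.9 kN.
Base metal (shear rupture): φR_n = 0.75 × 0.6 × 490 × 25 × 570 × 10⁻³ = 3142 kN.
Governing: weld metal.

φR_n ≈ 798 kN (weld metal governs)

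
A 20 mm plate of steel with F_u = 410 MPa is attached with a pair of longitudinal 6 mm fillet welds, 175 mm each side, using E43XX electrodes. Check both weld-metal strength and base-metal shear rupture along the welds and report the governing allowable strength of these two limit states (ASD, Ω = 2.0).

E43XX → F_EXX = 430 MPa.
t_e = 0.707 × 6 = 4.242 mm; L = 350 mm.
Weld metal: R_n/Ω = (1/2.0) × 0.6 × 430 × 4.242 × 350 × 10⁻³ = 191.5 kN.
Base metal (shear rupture): R_n/Ω = (1/2.0) × 0.6 × 410 × 20 × 350 × 10⁻³ = 861 kN.
Governing: weld metal.

R_n/Ω ≈ 192 kN (weld metal governs)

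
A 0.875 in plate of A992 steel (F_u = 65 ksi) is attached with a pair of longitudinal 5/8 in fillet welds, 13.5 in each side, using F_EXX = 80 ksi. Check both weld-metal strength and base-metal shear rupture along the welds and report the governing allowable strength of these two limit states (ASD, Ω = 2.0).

t_e = 0.707 × 0.625 = 0.4419 in; L = 27 in.
Weld metal: R_n/Ω = (1/2.0) × 0.6 × 80 × 0.4419 × 27 = 286.3 kips.
Base metal (shear rupture): R_n/Ω = (1/2.0) × 0.6 × 65 × 0.875 × 27 = 460.7 kips.
Governing: weld metal.

R_n/Ω ≈ 286 kips (weld metal governs)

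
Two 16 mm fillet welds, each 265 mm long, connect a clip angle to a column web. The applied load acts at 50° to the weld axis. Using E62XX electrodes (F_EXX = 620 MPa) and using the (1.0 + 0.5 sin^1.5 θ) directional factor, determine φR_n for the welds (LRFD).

φR_n ≈ 2230 kN

t_e = 0.707 × 16 = 11.31 mm; A_we = 11.31 × 530 = 5995 mm².
Directional factor: 1.0 + 0.5 sin^1.5(50°) = 1.335.
F_nw = 0.6 × 620 × 1.335 = 496.7 MPa.
φR_n = 0.75 × 496.7 × 5995 × 10⁻³ = 2233 kN.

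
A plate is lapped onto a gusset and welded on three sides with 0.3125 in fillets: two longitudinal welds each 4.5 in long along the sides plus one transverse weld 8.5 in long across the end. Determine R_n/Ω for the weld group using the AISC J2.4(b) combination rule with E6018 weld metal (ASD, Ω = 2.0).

R_n/Ω ≈ 81.1 kip

E60XX → F_EXX = 60 ksi.
t_e = 0.707 × 0.3125 = 0.2209 in.
R_nwl = 0.6 × 60 × 0.2209 × 9 = 71.58 kip (longitudinal, 2 welds).
R_nwt = 0.6 × 60 × 0.2209 × 8.5 = 67.61 kip (transverse, base value).
(i) R_nwl + R_nwt = 139.2 kip; (ii) 0.85 R_nwl + 1.5 R_nwt = 162.3 kip.
R_n = max = 162.3 kip [governs: (ii)]; R_n/Ω = 81.13 kip.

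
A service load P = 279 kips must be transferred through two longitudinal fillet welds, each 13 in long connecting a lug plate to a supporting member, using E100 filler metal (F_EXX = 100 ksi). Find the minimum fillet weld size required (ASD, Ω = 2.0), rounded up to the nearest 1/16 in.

w = 9/16 in

Total weld length L = 26 in.
Required throat t_e = P × Ω / (0.6 F_EXX × L) = 279 × 2.0 / (0.6 × 100 × 26) = 0.3577 in.
Required leg w = t_e / 0.707 = 0.5059 in → use 9/16 in.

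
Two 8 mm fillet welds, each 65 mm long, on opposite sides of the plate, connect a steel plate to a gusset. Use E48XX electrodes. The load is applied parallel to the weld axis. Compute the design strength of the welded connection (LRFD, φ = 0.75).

φR_n ≈ 159 kN

E48XX → F_EXX = 480 MPa.
Effective throat t_e = 0.707 × 8 = 5.656 mm.
Total length L = 130 mm; A_we = 5.656 × 130 = 735.3 mm².
F_nw = 0.6 F_EXX = 0.6 × 480 = 288 MPa.
φR_n = 0.75 × 288 × 735.3 × 10⁻³ = 158.8 kN.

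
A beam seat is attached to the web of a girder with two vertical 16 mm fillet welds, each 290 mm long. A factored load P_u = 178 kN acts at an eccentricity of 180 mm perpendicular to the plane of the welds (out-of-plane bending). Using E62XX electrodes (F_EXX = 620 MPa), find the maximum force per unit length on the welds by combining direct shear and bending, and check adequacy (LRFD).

f_max ≈ 1180 N/mm; adequate

L_w = 2 × 290 = 580 mm; section modulus (unit throat) S = 2 × L²/6 = 28030 mm².
Direct shear f_v = P/L_w = 178×10³/580 = 306.9 N/mm.
Moment M = P × e = 178×10³ × 180 = 32040000 N·mm; bending f_b = M/S = 1143 N/mm.
f_max = √(f_v² + f_b²) = √(306.9² + 1143²) = 1183 N/mm.
φr_n = 0.75 × 0.6 × 620 × (0.707 × 16) = 3156 N/mm → adequate.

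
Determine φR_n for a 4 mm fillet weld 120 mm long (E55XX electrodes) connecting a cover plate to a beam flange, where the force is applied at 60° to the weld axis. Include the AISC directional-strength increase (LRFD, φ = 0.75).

φR_n ≈ 118 kN

E55XX → F_EXX = 550 MPa.
t_e = 0.707 × 4 = 2.828 mm; A_we = 2.828 × 120 = 339.4 mm².
Directional factor: 1.0 + 0.5 sin^1.5(60°) = 1.403.
F_nw = 0.6 × 550 × 1.403 = 463 MPa.
φR_n = 0.75 × 463 × 339.4 × 10⁻³ = 117.8 kN.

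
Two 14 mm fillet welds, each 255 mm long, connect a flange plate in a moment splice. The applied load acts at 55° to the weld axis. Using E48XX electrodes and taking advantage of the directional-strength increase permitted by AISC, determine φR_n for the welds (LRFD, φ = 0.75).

E48XX → F_EXX = 480 MPa.
t_e = 0.707 × 14 = 9.898 mm; A_we = 9.898 × 510 = 5048 mm².
Directional factor: 1.0 + 0.5 sin^1.5(55°) = 1.371.
F_nw = 0.6 × 480 × 1.371 = 394.8 MPa.
φR_n = 0.75 × 394.8 × 5048 × 10⁻³ = 1495 kN.

φR_n ≈ 1490 kN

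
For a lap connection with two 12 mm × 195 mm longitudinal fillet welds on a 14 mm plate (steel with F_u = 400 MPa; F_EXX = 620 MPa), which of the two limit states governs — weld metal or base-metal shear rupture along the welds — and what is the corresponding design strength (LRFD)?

φR_n ≈ 923 kN (weld metal governs)

t_e = 0.707 × 12 = 8.484 mm; L = 390 mm.
Weld metal: φR_n = 0.75 × 0.6 × 620 × 8.484 × 390 × 10⁻³ = 923.1 kN.
Base metal (shear rupture): φR_n = 0.75 × 0.6 × 400 × 14 × 390 × 10⁻³ = 982.8 kN.
Governing: weld metal.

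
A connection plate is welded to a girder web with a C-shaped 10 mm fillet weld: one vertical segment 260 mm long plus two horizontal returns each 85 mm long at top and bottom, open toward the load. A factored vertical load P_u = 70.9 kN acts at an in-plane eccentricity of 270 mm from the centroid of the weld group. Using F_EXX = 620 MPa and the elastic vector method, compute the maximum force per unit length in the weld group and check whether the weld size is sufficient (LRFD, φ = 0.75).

f_max ≈ 700 N/mm; adequate

Total weld length L_w = 430 mm. Treat welds as unit-width lines.
Centroid: x̄ = 2×85×42.5 / 430 = 16.8 mm from the vertical weld.
Polar moment about centroid: J = I_x + I_y = [260³/12 + 2×85×130²] + [260×16.8² + 2(85³/12 + 85×25.7²)] = 4626000 mm³.
Direct shear f_v = P/L_w = 70.9×10³ / 430 = 164.9 N/mm (vertical).
Torsion M = P·e = 70.9×10³ × 270 = 19143000 N·mm.
Critical point at (x, y) = (68.2, 130) from centroid. f_tx = M·y/J = 538 N/mm; f_ty = M·x/J = 282.2 N/mm.
Resultant f_max = √[f_tx² + (f_v + f_ty)²] = √[538² + (164.9 + 282.2)²] = 699.5 N/mm.
Capacity per unit length: φr_n = 0.75 × 0.6 × 620 × (0.707 × 10) = 1973 N/mm.
699.5 ≤ 1973 → adequate.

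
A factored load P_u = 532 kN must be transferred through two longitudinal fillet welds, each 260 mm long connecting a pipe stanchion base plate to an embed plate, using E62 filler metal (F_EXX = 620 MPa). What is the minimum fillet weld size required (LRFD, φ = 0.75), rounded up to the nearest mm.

w = 6 mm

Total weld length L = 520 mm.
Required throat t_e = P_u / (φ × 0.6 F_EXX × L) = 532 / (0.75 × 0.6 × 620 × 520 × 10⁻³) = 3.667 mm.
Required leg w = t_e / 0.707 = 5.187 mm → use 6 mm.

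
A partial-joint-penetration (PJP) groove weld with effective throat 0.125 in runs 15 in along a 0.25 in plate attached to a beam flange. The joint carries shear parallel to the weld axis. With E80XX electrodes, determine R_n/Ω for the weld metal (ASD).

E80XX → F_EXX = 80 ksi.
Effective throat (given) t_e = 0.125 in.
A_we = 0.125 × 15 = 1.875 in².
F_nw = 0.6 F_EXX = 48 ksi.
R_n/Ω = (48 × 1.875) / 2.0 = 45 kips.

R_n/Ω ≈ 45 kips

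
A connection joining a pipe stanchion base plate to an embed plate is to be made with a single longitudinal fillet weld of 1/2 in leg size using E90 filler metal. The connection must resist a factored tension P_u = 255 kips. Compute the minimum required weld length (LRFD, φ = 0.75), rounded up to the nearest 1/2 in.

E90XX → F_EXX = 90 ksi.
Throat t_e = 0.707 × 0.5 = 0.3535 in.
φr_n = 0.75 × 0.6 × 90 × 0.3535 = 14.32 kips/in.
L_req = P_u / φr_n = 255 / 14.32 = 17.81 in total.
Round up → use L = 18 in.

L = 18 in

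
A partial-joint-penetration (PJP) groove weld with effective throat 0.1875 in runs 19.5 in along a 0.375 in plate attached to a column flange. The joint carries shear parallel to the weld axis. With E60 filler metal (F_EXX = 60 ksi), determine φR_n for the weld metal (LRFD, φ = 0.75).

Effective throat (given) t_e = 0.1875 in.
A_we = 0.1875 × 19.5 = 3.656 in².
F_nw = 0.6 F_EXX = 36 ksi.
φR_n = 0.75 × 36 × 3.656 = 98.72 kips.

φR_n ≈ 98.7 kips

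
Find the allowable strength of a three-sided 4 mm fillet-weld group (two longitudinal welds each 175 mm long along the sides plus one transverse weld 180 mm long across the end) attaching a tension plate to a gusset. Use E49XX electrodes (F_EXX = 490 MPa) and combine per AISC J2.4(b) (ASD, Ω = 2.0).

R_n/Ω ≈ 236 kN

t_e = 0.707 × 4 = 2.828 mm.
R_nwl = 0.6 × 490 × 2.828 × 350 × 10⁻³ = 291 kN (longitudinal, 2 welds).
R_nwt = 0.6 × 490 × 2.828 × 180 × 10⁻³ = 149.7 kN (transverse, base value).
(i) R_nwl + R_nwt = 440.7 kN; (ii) 0.85 R_nwl + 1.5 R_nwt = 471.8 kN.
R_n = max = 471.8 kN [governs: (ii)]; R_n/Ω = 235.9 kN.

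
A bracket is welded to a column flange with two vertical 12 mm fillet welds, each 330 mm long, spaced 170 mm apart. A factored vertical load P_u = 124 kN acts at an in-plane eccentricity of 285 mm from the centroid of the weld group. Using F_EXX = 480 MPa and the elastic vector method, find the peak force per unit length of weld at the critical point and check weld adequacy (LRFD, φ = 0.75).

f_max ≈ 716 N/mm; adequate

Total weld length L_w = 660 mm. Treat welds as unit-width lines.
Polar moment about centroid: J = 2[d³/12 + d(b/2)²] = 2[330³/12 + 330×85²] = 10760000 mm³.
Direct shear f_v = P/L_w = 124×10³ / 660 = 187.9 N/mm (vertical).
Torsion M = P·e = 124×10³ × 285 = 35340000 N·mm.
Critical point at (x, y) = (85, 165) from centroid. f_tx = M·y/J = 542 N/mm; f_ty = M·x/J = 279.2 N/mm.
Resultant f_max = √[f_tx² + (f_v + f_ty)²] = √[542² + (187.9 + 279.2)²] = 715.5 N/mm.
Capacity per unit length: φr_n = 0.75 × 0.6 × 480 × (0.707 × 12) = 1833 N/mm.
715.5 ≤ 1833 → adequate.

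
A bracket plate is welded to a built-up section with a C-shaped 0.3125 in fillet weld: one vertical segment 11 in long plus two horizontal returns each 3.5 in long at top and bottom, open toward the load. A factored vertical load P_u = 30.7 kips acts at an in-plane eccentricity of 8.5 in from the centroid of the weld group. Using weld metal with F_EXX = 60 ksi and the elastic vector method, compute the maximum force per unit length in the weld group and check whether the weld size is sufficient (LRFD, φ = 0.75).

f_max ≈ 5.69 kip/in; adequate

Total weld length L_w = 18 in. Treat welds as unit-width lines.
Centroid: x̄ = 2×3.5×1.75 / 18 = 0.6806 in from the vertical weld.
Polar moment about centroid: J = I_x + I_y = [11³/12 + 2×3.5×5.5²] + [11×0.6806² + 2(3.5³/12 + 3.5×1.069²)] = 342.9 in³.
Direct shear f_v = P/L_w = 30.7 / 18 = 1.706 kip/in (vertical).
Torsion M = P·e = 30.7 × 8.5 = 260.95 kip·in.
Critical point at (x, y) = (2.819, 5.5) from centroid. f_tx = M·y/J = 4.185 kip/in; f_ty = M·x/J = 2.146 kip/in.
Resultant f_max = √[f_tx² + (f_v + f_ty)²] = √[4.185² + (1.706 + 2.146)²] = 5.688 kip/in.
Capacity per unit length: φr_n = 0.75 × 0.6 × 60 × (0.707 × 0.3125) = 5.965 kip/in.
5.688 ≤ 5.965 → adequate.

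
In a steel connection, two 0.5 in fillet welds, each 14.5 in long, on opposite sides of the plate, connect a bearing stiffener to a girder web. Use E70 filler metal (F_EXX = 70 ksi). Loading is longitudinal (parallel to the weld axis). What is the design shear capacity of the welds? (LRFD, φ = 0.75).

Effective throat t_e = 0.707 × 0.5 = 0.3535 in.
Total length L = 29 in; A_we = 0.3535 × 29 = 10.25 in².
F_nw = 0.6 F_EXX = 0.6 × 70 = 42 ksi.
φR_n = 0.75 × 42 × 10.25 = 322.9 kips.

φR_n ≈ 323 kips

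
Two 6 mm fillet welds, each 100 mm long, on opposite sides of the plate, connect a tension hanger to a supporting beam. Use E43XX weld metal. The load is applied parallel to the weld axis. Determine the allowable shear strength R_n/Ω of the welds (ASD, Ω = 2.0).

R_n/Ω ≈ 109 kN

E43XX → F_EXX = 430 MPa.
Effective throat t_e = 0.707 × 6 = 4.242 mm.
Total length L = 200 mm; A_we = 4.242 × 200 = 848.4 mm².
F_nw = 0.6 F_EXX = 0.6 × 430 = 258 MPa.
R_n = 258 × 848.4 × 10⁻³ = 218.9 kN; R_n/Ω = 218.9/2.0 = 109.4 kN.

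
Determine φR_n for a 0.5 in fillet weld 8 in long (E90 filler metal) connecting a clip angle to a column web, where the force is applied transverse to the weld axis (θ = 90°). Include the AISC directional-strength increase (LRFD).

φR_n ≈ 172 kip

E90XX → F_EXX = 90 ksi.
t_e = 0.707 × 0.5 = 0.3535 in; A_we = 0.3535 × 8 = 2.828 in².
Directional factor: 1.0 + 0.5 sin^1.5(90°) = 1.5.
F_nw = 0.6 × 90 × 1.5 = 81 ksi.
φR_n = 0.75 × 81 × 2.828 = 171.8 kip.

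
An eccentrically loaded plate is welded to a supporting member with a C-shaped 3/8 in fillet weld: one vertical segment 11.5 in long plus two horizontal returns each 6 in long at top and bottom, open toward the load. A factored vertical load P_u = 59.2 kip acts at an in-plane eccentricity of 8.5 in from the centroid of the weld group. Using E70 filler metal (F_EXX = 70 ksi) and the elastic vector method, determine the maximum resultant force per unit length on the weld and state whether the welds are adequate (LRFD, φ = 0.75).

f_max ≈ 7.79 kip/in; adequate

Total weld length L_w = 23.5 in. Treat welds as unit-width lines.
Centroid: x̄ = 2×6×3 / 23.5 = 1.532 in from the vertical weld.
Polar moment about centroid: J = I_x + I_y = [11.5³/12 + 2×6×5.75²] + [11.5×1.532² + 2(6³/12 + 6×1.468²)] = 612.3 in³.
Direct shear f_v = P/L_w = 59.2 / 23.5 = 2.519 kip/in (vertical).
Torsion M = P·e = 59.2 × 8.5 = 503.2 kip·in.
Critical point at (x, y) = (4.468, 5.75) from centroid. f_tx = M·y/J = 4.725 kip/in; f_ty = M·x/J = 3.672 kip/in.
Resultant f_max = √[f_tx² + (f_v + f_ty)²] = √[4.725² + (2.519 + 3.672)²] = 7.788 kip/in.
Capacity per unit length: φr_n = 0.75 × 0.6 × 70 × (0.707 × 0.375) = 8.351 kip/in.
7.788 ≤ 8.351 → adequate.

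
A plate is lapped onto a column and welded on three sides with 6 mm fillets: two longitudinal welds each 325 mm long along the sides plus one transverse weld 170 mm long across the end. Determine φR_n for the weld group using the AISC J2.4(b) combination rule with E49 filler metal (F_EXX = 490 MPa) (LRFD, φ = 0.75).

φR_n ≈ 767 kN

t_e = 0.707 × 6 = 4.242 mm.
R_nwl = 0.6 × 490 × 4.242 × 650 × 10⁻³ = 810.6 kN (longitudinal, 2 welds).
R_nwt = 0.6 × 490 × 4.242 × 170 × 10⁻³ = 212 kN (transverse, base value).
(i) R_nwl + R_nwt = 1023 kN; (ii) 0.85 R_nwl + 1.5 R_nwt = 1007 kN.
R_n = max = 1023 kN [governs: (i)]; φR_n = 767 kN.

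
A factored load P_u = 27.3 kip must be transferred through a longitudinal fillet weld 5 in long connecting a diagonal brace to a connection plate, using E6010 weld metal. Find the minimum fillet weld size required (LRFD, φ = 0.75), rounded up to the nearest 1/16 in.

w = 5/16 in

E60XX → F_EXX = 60 ksi.
Total weld length L = 5 in.
Required throat t_e = P_u / (φ × 0.6 F_EXX × L) = 27.3 / (0.75 × 0.6 × 60 × 5) = 0.2022 in.
Required leg w = t_e / 0.707 = 0.286 in → use 5/16 in.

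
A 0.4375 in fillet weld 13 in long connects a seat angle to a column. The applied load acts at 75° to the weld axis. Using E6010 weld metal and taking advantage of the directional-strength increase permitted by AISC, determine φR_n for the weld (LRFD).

E60XX → F_EXX = 60 ksi.
t_e = 0.707 × 0.4375 = 0.3093 in; A_we = 0.3093 × 13 = 4.021 in².
Directional factor: 1.0 + 0.5 sin^1.5(75°) = 1.475.
F_nw = 0.6 × 60 × 1.475 = 53.09 ksi.
φR_n = 0.75 × 53.09 × 4.021 = 160.1 kips.

φR_n ≈ 160 kips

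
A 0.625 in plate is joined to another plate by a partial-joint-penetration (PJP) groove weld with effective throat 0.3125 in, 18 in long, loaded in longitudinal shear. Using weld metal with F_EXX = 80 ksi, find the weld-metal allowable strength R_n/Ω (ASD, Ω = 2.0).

Effective throat (given) t_e = 0.3125 in.
A_we = 0.3125 × 18 = 5.625 in².
F_nw = 0.6 F_EXX = 48 ksi.
R_n/Ω = (48 × 5.625) / 2.0 = 135 kip.

R_n/Ω ≈ 135 kip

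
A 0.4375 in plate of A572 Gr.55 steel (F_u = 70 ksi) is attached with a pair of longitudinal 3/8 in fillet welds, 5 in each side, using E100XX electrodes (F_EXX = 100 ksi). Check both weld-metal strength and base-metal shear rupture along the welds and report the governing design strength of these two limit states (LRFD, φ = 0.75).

t_e = 0.707 × 0.375 = 0.2651 in; L = 10 in.
Weld metal: φR_n = 0.75 × 0.6 × 100 × 0.2651 × 10 = 119.3 kips.
Base metal (shear rupture): φR_n = 0.75 × 0.6 × 70 × 0.4375 × 10 = 137.8 kips.
Governing: weld metal.

φR_n ≈ 119 kips (weld metal governs)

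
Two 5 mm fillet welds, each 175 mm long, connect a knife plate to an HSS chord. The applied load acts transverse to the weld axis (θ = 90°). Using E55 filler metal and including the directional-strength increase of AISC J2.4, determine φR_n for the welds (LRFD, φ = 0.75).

E55XX → F_EXX = 550 MPa.
t_e = 0.707 × 5 = 3.535 mm; A_we = 3.535 × 350 = 1237 mm².
Directional factor: 1.0 + 0.5 sin^1.5(90°) = 1.5.
F_nw = 0.6 × 550 × 1.5 = 495 MPa.
φR_n = 0.75 × 495 × 1237 × 10⁻³ = 459.3 kN.

φR_n ≈ 459 kN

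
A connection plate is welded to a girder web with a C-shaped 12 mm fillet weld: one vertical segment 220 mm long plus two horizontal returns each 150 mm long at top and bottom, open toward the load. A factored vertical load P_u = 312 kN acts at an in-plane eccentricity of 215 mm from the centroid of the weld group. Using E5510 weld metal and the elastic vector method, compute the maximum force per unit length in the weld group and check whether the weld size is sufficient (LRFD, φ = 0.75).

E55XX → F_EXX = 550 MPa.
Total weld length L_w = 520 mm. Treat welds as unit-width lines.
Centroid: x̄ = 2×150×75 / 520 = 43.27 mm from the vertical weld.
Polar moment about centroid: J = I_x + I_y = [220³/12 + 2×150×110²] + [220×43.27² + 2(150³/12 + 150×31.73²)] = 5794000 mm³.
Direct shear f_v = P/L_w = 312×10³ / 520 = 600 N/mm (vertical).
Torsion M = P·e = 312×10³ × 215 = 67080000 N·mm.
Critical point at (x, y) = (106.7, 110) from centroid. f_tx = M·y/J = 1274 N/mm; f_ty = M·x/J = 1236 N/mm.
Resultant f_max = √[f_tx² + (f_v + f_ty)²] = √[1274² + (600 + 1236)²] = 2234 N/mm.
Capacity per unit length: φr_n = 0.75 × 0.6 × 550 × (0.707 × 12) = 2100 N/mm.
2234 > 2100 → NOT adequate.

f_max ≈ 2230 N/mm; NOT adequate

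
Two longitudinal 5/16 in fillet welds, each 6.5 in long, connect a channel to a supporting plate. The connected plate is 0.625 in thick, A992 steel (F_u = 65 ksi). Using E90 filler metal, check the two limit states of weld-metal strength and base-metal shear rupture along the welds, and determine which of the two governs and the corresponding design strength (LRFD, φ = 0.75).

E90XX → F_EXX = 90 ksi.
t_e = 0.707 × 0.3125 = 0.2209 in; L = 13 in.
Weld metal: φR_n = 0.75 × 0.6 × 90 × 0.2209 × 13 = 116.3 kips.
Base metal (shear rupture): φR_n = 0.75 × 0.6 × 65 × 0.625 × 13 = 237.7 kips.
Governing: weld metal.

φR_n ≈ 116 kips (weld metal governs)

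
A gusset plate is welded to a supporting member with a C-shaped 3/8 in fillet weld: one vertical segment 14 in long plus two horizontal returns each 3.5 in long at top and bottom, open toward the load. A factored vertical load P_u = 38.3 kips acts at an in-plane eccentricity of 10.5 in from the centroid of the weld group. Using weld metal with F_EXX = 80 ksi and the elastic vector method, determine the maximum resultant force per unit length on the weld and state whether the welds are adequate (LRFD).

f_max ≈ 6.08 kip/in; adequate

Total weld length L_w = 21 in. Treat welds as unit-width lines.
Centroid: x̄ = 2×3.5×1.75 / 21 = 0.5833 in from the vertical weld.
Polar moment about centroid: J = I_x + I_y = [14³/12 + 2×3.5×7²] + [14×0.5833² + 2(3.5³/12 + 3.5×1.167²)] = 593.1 in³.
Direct shear f_v = P/L_w = 38.3 / 21 = 1.824 kip/in (vertical).
Torsion M = P·e = 38.3 × 10.5 = 402.15 kip·in.
Critical point at (x, y) = (2.917, 7) from centroid. f_tx = M·y/J = 4.746 kip/in; f_ty = M·x/J = 1.978 kip/in.
Resultant f_max = √[f_tx² + (f_v + f_ty)²] = √[4.746² + (1.824 + 1.978)²] = 6.081 kip/in.
Capacity per unit length: φr_n = 0.75 × 0.6 × 80 × (0.707 × 0.375) = 9.544 kip/in.
6.081 ≤ 9.544 → adequate.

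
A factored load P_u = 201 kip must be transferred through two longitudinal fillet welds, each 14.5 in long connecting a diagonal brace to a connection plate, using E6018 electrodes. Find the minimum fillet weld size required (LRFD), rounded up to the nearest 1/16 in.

w = 3/8 in

E60XX → F_EXX = 60 ksi.
Total weld length L = 29 in.
Required throat t_e = P_u / (φ × 0.6 F_EXX × L) = 201 / (0.75 × 0.6 × 60 × 29) = 0.2567 in.
Required leg w = t_e / 0.707 = 0.3631 in → use 3/8 in.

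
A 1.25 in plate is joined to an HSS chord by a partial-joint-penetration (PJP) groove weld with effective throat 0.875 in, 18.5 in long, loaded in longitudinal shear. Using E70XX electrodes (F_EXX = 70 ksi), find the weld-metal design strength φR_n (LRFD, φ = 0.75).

Effective throat (given) t_e = 0.875 in.
A_we = 0.875 × 18.5 = 16.19 in².
F_nw = 0.6 F_EXX = 42 ksi.
φR_n = 0.75 × 42 × 16.19 = 509.9 kips.

φR_n ≈ 510 kips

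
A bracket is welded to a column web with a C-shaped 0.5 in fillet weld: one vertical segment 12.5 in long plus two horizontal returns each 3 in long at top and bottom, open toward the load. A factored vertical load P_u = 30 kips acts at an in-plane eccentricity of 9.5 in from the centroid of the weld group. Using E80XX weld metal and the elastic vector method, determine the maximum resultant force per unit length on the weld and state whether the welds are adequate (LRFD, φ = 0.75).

f_max ≈ 5.49 kip/in; adequate

E80XX → F_EXX = 80 ksi.
Total weld length L_w = 18.5 in. Treat welds as unit-width lines.
Centroid: x̄ = 2×3×1.5 / 18.5 = 0.4865 in from the vertical weld.
Polar moment about centroid: J = I_x + I_y = [12.5³/12 + 2×3×6.25²] + [12.5×0.4865² + 2(3³/12 + 3×1.014²)] = 410.8 in³.
Direct shear f_v = P/L_w = 30 / 18.5 = 1.622 kip/in (vertical).
Torsion M = P·e = 30 × 9.5 = 285 kip·in.
Critical point at (x, y) = (2.514, 6.25) from centroid. f_tx = M·y/J = 4.337 kip/in; f_ty = M·x/J = 1.744 kip/in.
Resultant f_max = √[f_tx² + (f_v + f_ty)²] = √[4.337² + (1.622 + 1.744)²] = 5.489 kip/in.
Capacity per unit length: φr_n = 0.75 × 0.6 × 80 × (0.707 × 0.5) = 12.73 kip/in.
5.489 ≤ 12.73 → adequate.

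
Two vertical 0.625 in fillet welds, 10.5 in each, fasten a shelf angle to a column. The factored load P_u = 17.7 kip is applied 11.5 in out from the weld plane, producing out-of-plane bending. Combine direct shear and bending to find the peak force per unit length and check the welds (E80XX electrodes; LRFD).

E80XX → F_EXX = 80 ksi.
L_w = 2 × 10.5 = 21 in; section modulus (unit throat) S = 2 × L²/6 = 36.75 in².
Direct shear f_v = P/L_w = 17.7/21 = 0.8429 kip/in.
Moment M = P × e = 17.7 × 11.5 = 203.55 kip·in; bending f_b = M/S = 5.539 kip/in.
f_max = √(f_v² + f_b²) = √(0.8429² + 5.539²) = 5.603 kip/in.
φr_n = 0.75 × 0.6 × 80 × (0.707 × 0.625) = 15.91 kip/in → adequate.

f_max ≈ 5.6 kip/in; adequate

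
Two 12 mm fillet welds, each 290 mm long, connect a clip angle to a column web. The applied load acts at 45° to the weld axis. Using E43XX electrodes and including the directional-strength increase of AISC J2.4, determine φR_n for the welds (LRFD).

φR_n ≈ 1240 kN

E43XX → F_EXX = 430 MPa.
t_e = 0.707 × 12 = 8.484 mm; A_we = 8.484 × 580 = 4921 mm².
Directional factor: 1.0 + 0.5 sin^1.5(45°) = 1.297.
F_nw = 0.6 × 430 × 1.297 = 334.7 MPa.
φR_n = 0.75 × 334.7 × 4921 × 10⁻³ = 1235 kN.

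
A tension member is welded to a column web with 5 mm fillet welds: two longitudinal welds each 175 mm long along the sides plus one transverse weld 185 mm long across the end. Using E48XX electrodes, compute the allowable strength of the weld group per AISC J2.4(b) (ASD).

E48XX → F_EXX = 480 MPa.
t_e = 0.707 × 5 = 3.535 mm.
R_nwl = 0.6 × 480 × 3.535 × 350 × 10⁻³ = 356.3 kN (longitudinal, 2 welds).
R_nwt = 0.6 × 480 × 3.535 × 185 × 10⁻³ = 188.3 kN (transverse, base value).
(i) R_nwl + R_nwt = 544.7 kN; (ii) 0.85 R_nwl + 1.5 R_nwt = 585.4 kN.
R_n = max = 585.4 kN [governs: (ii)]; R_n/Ω = 292.7 kN.

R_n/Ω ≈ 293 kN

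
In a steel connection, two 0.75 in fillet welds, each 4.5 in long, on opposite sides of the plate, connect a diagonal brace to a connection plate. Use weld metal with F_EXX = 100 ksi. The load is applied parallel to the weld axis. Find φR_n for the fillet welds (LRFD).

φR_n ≈ 215 kips

Effective throat t_e = 0.707 × 0.75 = 0.5302 in.
Total length L = 9 in; A_we = 0.5302 × 9 = 4.772 in².
F_nw = 0.6 F_EXX = 0.6 × 100 = 60 ksi.
φR_n = 0.75 × 60 × 4.772 = 214.8 kips.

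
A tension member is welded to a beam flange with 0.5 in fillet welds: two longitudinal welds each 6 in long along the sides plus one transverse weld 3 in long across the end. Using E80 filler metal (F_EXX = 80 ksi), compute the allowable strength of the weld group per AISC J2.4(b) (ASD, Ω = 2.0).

R_n/Ω ≈ 127 kips

t_e = 0.707 × 0.5 = 0.3535 in.
R_nwl = 0.6 × 80 × 0.3535 × 12 = 203.6 kips (longitudinal, 2 welds).
R_nwt = 0.6 × 80 × 0.3535 × 3 = 50.9 kips (transverse, base value).
(i) R_nwl + R_nwt = 254.5 kips; (ii) 0.85 R_nwl + 1.5 R_nwt = 249.4 kips.
R_n = max = 254.5 kips [governs: (i)]; R_n/Ω = 127.3 kips.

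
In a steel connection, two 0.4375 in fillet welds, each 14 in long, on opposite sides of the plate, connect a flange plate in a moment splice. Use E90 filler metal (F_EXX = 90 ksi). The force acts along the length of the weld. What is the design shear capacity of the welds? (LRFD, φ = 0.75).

Effective throat t_e = 0.707 × 0.4375 = 0.3093 in.
Total length L = 28 in; A_we = 0.3093 × 28 = 8.661 in².
F_nw = 0.6 F_EXX = 0.6 × 90 = 54 ksi.
φR_n = 0.75 × 54 × 8.661 = 350.8 kip.

φR_n ≈ 351 kip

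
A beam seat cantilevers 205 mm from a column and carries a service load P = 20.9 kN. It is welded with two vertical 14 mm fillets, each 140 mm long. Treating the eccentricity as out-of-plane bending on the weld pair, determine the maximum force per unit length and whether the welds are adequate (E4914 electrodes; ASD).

f_max ≈ 660 N/mm; adequate

E49XX → F_EXX = 490 MPa.
L_w = 2 × 140 = 280 mm; section modulus (unit throat) S = 2 × L²/6 = 6533 mm².
Direct shear f_v = P/L_w = 20.9×10³/280 = 74.64 N/mm.
Moment M = P × e = 20.9×10³ × 205 = 4284500 N·mm; bending f_b = M/S = 655.8 N/mm.
f_max = √(f_v² + f_b²) = √(74.64² + 655.8²) = 660 N/mm.
r_n/Ω = (1/2.0) × 0.6 × 490 × (0.707 × 14) = 1455 N/mm → adequate.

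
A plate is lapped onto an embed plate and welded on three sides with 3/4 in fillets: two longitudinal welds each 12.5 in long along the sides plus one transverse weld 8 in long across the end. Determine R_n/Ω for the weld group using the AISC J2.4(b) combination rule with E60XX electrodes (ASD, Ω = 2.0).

E60XX → F_EXX = 60 ksi.
t_e = 0.707 × 0.75 = 0.5302 in.
R_nwl = 0.6 × 60 × 0.5302 × 25 = 477.2 kips (longitudinal, 2 welds).
R_nwt = 0.6 × 60 × 0.5302 × 8 = 152.7 kips (transverse, base value).
(i) R_nwl + R_nwt = 629.9 kips; (ii) 0.85 R_nwl + 1.5 R_nwt = 634.7 kips.
R_n = max = 634.7 kips [governs: (ii)]; R_n/Ω = 317.4 kips.

R_n/Ω ≈ 317 kips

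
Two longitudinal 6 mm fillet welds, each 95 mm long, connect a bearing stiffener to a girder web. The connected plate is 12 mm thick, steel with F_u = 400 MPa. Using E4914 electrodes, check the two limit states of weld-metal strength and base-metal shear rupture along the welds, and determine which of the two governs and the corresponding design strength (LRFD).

E49XX → F_EXX = 490 MPa.
t_e = 0.707 × 6 = 4.242 mm; L = 190 mm.
Weld metal: φR_n = 0.75 × 0.6 × 490 × 4.242 × 190 × 10⁻³ = 177.7 kN.
Base metal (shear rupture): φR_n = 0.75 × 0.6 × 400 × 12 × 190 × 10⁻³ = 410.4 kN.
Governing: weld metal.

φR_n ≈ 178 kN (weld metal governs)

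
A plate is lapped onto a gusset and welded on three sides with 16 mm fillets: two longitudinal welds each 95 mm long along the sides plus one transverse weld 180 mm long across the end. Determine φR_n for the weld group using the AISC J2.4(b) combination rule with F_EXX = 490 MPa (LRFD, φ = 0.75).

t_e = 0.707 × 16 = 11.31 mm.
R_nwl = 0.6 × 490 × 11.31 × 190 × 10⁻³ = 631.9 kN (longitudinal, 2 welds).
R_nwt = 0.6 × 490 × 11.31 × 180 × 10⁻³ = 598.6 kN (transverse, base value).
(i) R_nwl + R_nwt = 1231 kN; (ii) 0.85 R_nwl + 1.5 R_nwt = 1435 kN.
R_n = max = 1435 kN [governs: (ii)]; φR_n = 1076 kN.

φR_n ≈ 1080 kN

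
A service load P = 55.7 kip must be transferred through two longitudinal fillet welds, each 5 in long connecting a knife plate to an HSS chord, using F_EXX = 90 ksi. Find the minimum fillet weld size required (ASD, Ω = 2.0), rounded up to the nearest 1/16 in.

Total weld length L = 10 in.
Required throat t_e = P × Ω / (0.6 F_EXX × L) = 55.7 × 2.0 / (0.6 × 90 × 10) = 0.2063 in.
Required leg w = t_e / 0.707 = 0.2918 in → use 5/16 in.

w = 5/16 in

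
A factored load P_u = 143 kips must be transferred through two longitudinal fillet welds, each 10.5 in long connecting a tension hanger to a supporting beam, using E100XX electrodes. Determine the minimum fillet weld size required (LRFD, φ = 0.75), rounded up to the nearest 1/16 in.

E100XX → F_EXX = 100 ksi.
Total weld length L = 21 in.
Required throat t_e = P_u / (φ × 0.6 F_EXX × L) = 143 / (0.75 × 0.6 × 100 × 21) = 0.1513 in.
Required leg w = t_e / 0.707 = 0.214 in → use 1/4 in.

w = 1/4 in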